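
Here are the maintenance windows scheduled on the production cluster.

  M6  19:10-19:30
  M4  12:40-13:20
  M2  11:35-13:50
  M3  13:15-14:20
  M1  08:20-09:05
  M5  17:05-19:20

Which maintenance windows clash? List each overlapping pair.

M2 & M3, M2 & M4, M3 & M4, M5 & M6

Sorted by start: M1, M2, M4, M3, M5, M6.
M2 starts after M1 ends, so nothing later overlaps M1 either.
M4 starts before M2 ends → M2 and M4 overlap.
M3 starts before M2 ends → M2 and M3 overlap.
M5 starts after M2 ends, so nothing later overlaps M2 either.
M3 starts before M4 ends → M4 and M3 overlap.
M5 starts after M4 ends, so nothing later overlaps M4 either.
M5 starts after M3 ends, so nothing later overlaps M3 either.
M6 starts before M5 ends → M5 and M6 overlap.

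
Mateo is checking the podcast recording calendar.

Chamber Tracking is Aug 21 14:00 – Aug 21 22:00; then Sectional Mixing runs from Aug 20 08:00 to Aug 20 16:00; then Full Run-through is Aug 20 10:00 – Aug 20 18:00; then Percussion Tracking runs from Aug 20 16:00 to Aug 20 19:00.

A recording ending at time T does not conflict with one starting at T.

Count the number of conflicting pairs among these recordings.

2

Sorted by start: Sectional Mixing, Full Run-through, Percussion Tracking, Chamber Tracking.
Full Run-through starts before Sectional Mixing ends → Sectional Mixing and Full Run-through overlap.
Percussion Tracking starts exactly when Sectional Mixing ends (back-to-back, no overlap), so nothing later overlaps Sectional Mixing either.
Percussion Tracking starts before Full Run-through ends → Full Run-through and Percussion Tracking overlap.
Chamber Tracking starts after Full Run-through ends.
Chamber Tracking starts after Percussion Tracking ends.
Overlapping pairs: Full Run-through & Percussion Tracking, Full Run-through & Sectional Mixing — 2 in total.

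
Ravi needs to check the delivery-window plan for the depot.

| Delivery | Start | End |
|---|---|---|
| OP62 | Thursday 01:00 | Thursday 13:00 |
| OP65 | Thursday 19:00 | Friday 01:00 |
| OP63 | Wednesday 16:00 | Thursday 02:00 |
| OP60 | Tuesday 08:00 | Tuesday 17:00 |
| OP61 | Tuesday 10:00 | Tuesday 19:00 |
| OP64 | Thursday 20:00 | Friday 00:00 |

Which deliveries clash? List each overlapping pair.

Sorted by start: OP60, OP61, OP63, OP62, OP65, OP64.
OP61 starts before OP60 ends → OP60 and OP61 overlap.
OP63 starts after OP60 ends — done with OP60.
OP63 starts after OP61 ends — done with OP61.
OP62 starts before OP63 ends → OP63 and OP62 overlap.
OP65 starts after OP63 ends — done with OP63.
OP65 starts after OP62 ends — done with OP62.
OP64 starts before OP65 ends → OP65 and OP64 overlap.

OP60 & OP61, OP62 & OP63, OP64 & OP65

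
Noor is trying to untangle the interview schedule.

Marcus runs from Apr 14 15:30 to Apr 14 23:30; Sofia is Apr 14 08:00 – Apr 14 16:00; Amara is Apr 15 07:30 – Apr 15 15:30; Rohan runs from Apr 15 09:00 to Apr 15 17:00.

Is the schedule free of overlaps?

No

Sorted by start: Sofia, Marcus, Amara, Rohan.
Marcus starts before Sofia ends → Sofia and Marcus overlap.
That's a conflict, so the schedule is not conflict-free.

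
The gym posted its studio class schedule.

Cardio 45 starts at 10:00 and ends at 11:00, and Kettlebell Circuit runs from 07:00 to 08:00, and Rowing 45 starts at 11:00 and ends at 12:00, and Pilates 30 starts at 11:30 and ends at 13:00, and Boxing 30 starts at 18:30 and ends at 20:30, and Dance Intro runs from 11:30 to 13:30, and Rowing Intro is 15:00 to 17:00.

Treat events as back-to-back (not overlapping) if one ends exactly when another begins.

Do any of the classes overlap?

Yes

Sorted by start: Kettlebell Circuit, Cardio 45, Rowing 45, Pilates 30, Dance Intro, Rowing Intro, Boxing 30.
Cardio 45 starts after Kettlebell Circuit ends; Kettlebell Circuit is clear from here.
Rowing 45 starts exactly when Cardio 45 ends (back-to-back, no overlap); Cardio 45 is clear from here.
Pilates 30 starts before Rowing 45 ends → Rowing 45 and Pilates 30 overlap.
That's a conflict, so the schedule is not conflict-free.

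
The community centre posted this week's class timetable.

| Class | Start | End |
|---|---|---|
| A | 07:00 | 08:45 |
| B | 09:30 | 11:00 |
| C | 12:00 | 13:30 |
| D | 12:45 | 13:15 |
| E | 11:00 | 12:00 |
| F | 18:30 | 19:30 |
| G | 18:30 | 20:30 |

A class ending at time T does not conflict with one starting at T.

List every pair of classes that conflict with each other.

C & D, F & G

Two intervals overlap when each starts before the other ends.
Sorted by start: A, B, E, C, D, F, G.
B starts after A ends; A is clear from here.
E starts exactly when B ends (back-to-back, no overlap); B is clear from here.
C starts exactly when E ends (back-to-back, no overlap); E is clear from here.
D starts before C ends → C and D overlap.
F starts after C ends; C is clear from here.
F starts after D ends; D is clear from here.
G starts before F ends → F and G overlap.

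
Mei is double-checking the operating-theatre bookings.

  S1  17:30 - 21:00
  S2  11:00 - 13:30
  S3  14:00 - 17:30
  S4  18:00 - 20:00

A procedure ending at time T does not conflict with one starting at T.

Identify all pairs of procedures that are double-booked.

Sorted by start: S2, S3, S1, S4.
S3 starts after S2 ends, so nothing later overlaps S2 either.
S1 starts exactly when S3 ends (back-to-back, no overlap), so nothing later overlaps S3 either.
S4 starts before S1 ends → S1 and S4 overlap.

S1 & S4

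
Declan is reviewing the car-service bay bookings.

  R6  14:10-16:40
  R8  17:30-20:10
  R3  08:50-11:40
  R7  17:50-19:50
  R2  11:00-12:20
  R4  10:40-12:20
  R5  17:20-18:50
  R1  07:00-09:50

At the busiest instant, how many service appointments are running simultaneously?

Sweep the timeline, counting +1 at each start and −1 at each end (ends before starts at a tie):
07:00 start R1 → 1
08:50 start R3 → 2
09:50 end R1 → 1
10:40 start R4 → 2
11:00 start R2 → 3
11:40 end R3 → 2
12:20 end R2 → 1
12:20 end R4 → 0
14:10 start R6 → 1
16:40 end R6 → 0
17:20 start R5 → 1
17:30 start R8 → 2
17:50 start R7 → 3
18:50 end R5 → 2
19:50 end R7 → 1
20:10 end R8 → 0
Peak is 3, at 11:00 (R2, R3, R4).

3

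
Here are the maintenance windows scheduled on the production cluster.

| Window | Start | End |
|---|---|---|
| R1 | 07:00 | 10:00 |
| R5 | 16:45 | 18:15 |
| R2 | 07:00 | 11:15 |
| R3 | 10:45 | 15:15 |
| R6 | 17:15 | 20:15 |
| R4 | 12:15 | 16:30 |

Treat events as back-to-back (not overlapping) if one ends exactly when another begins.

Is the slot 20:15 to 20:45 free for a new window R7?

Yes — the slot is free

R1: ends 10:00 at or before R7 starts 20:15 → clear.
R2: ends 11:15 at or before R7 starts 20:15 → clear.
R3: ends 15:15 at or before R7 starts 20:15 → clear.
R4: ends 16:30 at or before R7 starts 20:15 → clear.
R5: ends 18:15 at or before R7 starts 20:15 → clear.
R6: ends 20:15 at or before R7 starts 20:15 → clear.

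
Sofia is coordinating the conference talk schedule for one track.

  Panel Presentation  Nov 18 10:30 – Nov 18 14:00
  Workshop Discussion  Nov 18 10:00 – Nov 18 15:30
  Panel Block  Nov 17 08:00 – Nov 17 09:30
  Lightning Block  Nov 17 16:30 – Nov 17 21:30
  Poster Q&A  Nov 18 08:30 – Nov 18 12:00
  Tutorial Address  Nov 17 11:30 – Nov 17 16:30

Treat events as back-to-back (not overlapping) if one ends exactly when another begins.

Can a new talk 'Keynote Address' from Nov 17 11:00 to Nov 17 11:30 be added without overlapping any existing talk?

Yes — the slot is free

Panel Block: ends Nov 17 09:30 at or before Keynote Address starts Nov 17 11:00 → clear.
Tutorial Address: starts Nov 17 11:30 at or after Keynote Address ends Nov 17 11:30 → clear.
Lightning Block: starts Nov 17 16:30 at or after Keynote Address ends Nov 17 11:30 → clear.
Poster Q&A: starts Nov 18 08:30 at or after Keynote Address ends Nov 17 11:30 → clear.
Workshop Discussion: starts Nov 18 10:00 at or after Keynote Address ends Nov 17 11:30 → clear.
Panel Presentation: starts Nov 18 10:30 at or after Keynote Address ends Nov 17 11:30 → clear.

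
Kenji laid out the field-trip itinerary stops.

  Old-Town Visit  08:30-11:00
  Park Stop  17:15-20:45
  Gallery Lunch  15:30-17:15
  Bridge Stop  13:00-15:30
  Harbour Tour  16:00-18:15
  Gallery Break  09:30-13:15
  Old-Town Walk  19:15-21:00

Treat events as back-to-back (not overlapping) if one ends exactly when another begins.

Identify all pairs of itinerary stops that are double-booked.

Sorted by start: Old-Town Visit, Gallery Break, Bridge Stop, Gallery Lunch, Harbour Tour, Park Stop, Old-Town Walk.
Gallery Break starts before Old-Town Visit ends → Old-Town Visit and Gallery Break overlap.
Bridge Stop starts after Old-Town Visit ends; Old-Town Visit is clear from here.
Bridge Stop starts before Gallery Break ends → Gallery Break and Bridge Stop overlap.
Gallery Lunch starts after Gallery Break ends; Gallery Break is clear from here.
Gallery Lunch starts exactly when Bridge Stop ends (back-to-back, no overlap); Bridge Stop is clear from here.
Harbour Tour starts before Gallery Lunch ends → Gallery Lunch and Harbour Tour overlap.
Park Stop starts exactly when Gallery Lunch ends (back-to-back, no overlap); Gallery Lunch is clear from here.
Park Stop starts before Harbour Tour ends → Harbour Tour and Park Stop overlap.
Old-Town Walk starts after Harbour Tour ends.
Old-Town Walk starts before Park Stop ends → Park Stop and Old-Town Walk overlap.

Bridge Stop & Gallery Break, Gallery Break & Old-Town Visit, Gallery Lunch & Harbour Tour, Harbour Tour & Park Stop, Old-Town Walk & Park Stop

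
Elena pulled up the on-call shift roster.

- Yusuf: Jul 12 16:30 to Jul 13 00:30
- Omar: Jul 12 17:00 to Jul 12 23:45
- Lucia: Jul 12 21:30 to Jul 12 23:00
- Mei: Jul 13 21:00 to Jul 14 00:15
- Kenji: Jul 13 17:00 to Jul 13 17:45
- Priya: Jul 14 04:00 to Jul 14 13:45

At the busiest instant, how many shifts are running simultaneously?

3

Walk through starts and ends in time order (an end at T is processed before a start at T):
Jul 12 16:30 start Yusuf → 1
Jul 12 17:00 start Omar → 2
Jul 12 21:30 start Lucia → 3
Jul 12 23:00 end Lucia → 2
Jul 12 23:45 end Omar → 1
Jul 13 00:30 end Yusuf → 0
Jul 13 17:00 start Kenji → 1
Jul 13 17:45 end Kenji → 0
Jul 13 21:00 start Mei → 1
Jul 14 00:15 end Mei → 0
Jul 14 04:00 start Priya → 1
Jul 14 13:45 end Priya → 0
Peak is 3, at Jul 12 21:30 (Lucia, Omar, Yusuf).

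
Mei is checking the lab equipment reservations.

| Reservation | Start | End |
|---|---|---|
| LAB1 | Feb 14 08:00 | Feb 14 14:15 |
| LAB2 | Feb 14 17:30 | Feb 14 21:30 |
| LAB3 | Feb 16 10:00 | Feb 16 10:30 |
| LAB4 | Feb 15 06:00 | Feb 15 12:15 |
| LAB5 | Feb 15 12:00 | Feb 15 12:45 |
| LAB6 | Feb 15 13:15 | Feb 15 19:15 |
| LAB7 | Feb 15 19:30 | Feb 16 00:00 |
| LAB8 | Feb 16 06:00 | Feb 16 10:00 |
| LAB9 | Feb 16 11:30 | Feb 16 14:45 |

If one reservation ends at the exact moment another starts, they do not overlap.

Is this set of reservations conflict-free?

No

Sorted by start: LAB1, LAB2, LAB4, LAB5, LAB6, LAB7, LAB8, LAB3, LAB9.
LAB2 starts after LAB1 ends — done with LAB1.
LAB4 starts after LAB2 ends — done with LAB2.
LAB5 starts before LAB4 ends → LAB4 and LAB5 overlap.
That's a conflict, so the schedule is not conflict-free.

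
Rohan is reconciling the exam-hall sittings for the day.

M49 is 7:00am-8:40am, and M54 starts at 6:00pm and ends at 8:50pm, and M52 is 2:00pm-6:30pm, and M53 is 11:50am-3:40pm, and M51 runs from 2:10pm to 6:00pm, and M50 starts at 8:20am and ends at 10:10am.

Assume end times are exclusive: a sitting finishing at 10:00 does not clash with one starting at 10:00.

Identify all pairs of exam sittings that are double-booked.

Sorted by start: M49, M50, M53, M52, M51, M54.
M50 starts before M49 ends → M49 and M50 overlap.
M53 starts after M49 ends, so M49 has no further overlaps.
M53 starts after M50 ends, so M50 has no further overlaps.
M52 starts before M53 ends → M53 and M52 overlap.
M51 starts before M53 ends → M53 and M51 overlap.
M54 starts after M53 ends.
M51 starts before M52 ends → M52 and M51 overlap.
M54 starts before M52 ends → M52 and M54 overlap.
M54 starts exactly when M51 ends (back-to-back, no overlap).

M49 & M50, M51 & M52, M51 & M53, M52 & M53, M52 & M54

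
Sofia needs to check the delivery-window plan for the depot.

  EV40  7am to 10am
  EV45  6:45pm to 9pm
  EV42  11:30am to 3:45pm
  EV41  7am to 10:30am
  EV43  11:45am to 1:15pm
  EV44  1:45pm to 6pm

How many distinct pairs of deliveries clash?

Two intervals overlap when each starts before the other ends.
Sorted by start: EV40, EV41, EV42, EV43, EV44, EV45.
EV41 starts before EV40 ends → EV40 and EV41 overlap.
EV42 starts after EV40 ends; EV40 is clear from here.
EV42 starts after EV41 ends; EV41 is clear from here.
EV43 starts before EV42 ends → EV42 and EV43 overlap.
EV44 starts before EV42 ends → EV42 and EV44 overlap.
EV45 starts after EV42 ends.
EV44 starts after EV43 ends; EV43 is clear from here.
EV45 starts after EV44 ends.
Overlapping pairs: EV40 & EV41, EV42 & EV43, EV42 & EV44 — 3 in total.

3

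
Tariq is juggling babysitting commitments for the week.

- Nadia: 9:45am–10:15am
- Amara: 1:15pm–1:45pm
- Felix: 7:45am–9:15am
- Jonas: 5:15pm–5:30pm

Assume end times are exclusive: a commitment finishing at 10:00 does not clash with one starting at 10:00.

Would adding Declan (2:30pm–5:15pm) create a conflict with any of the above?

No — it doesn't clash with anything

Felix: ends 9:15am at or before Declan starts 2:30pm → clear.
Nadia: ends 10:15am at or before Declan starts 2:30pm → clear.
Amara: ends 1:45pm at or before Declan starts 2:30pm → clear.
Jonas: starts 5:15pm at or after Declan ends 5:15pm → clear.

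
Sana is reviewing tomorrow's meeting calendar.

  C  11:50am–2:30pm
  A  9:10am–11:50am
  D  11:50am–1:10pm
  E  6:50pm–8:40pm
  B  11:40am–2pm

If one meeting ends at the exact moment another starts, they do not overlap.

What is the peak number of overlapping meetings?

Sort all start/end points and keep a running count:
9:10am start A → 1
11:40am start B → 2
11:50am end A → 1
11:50am start C → 2
11:50am start D → 3
1:10pm end D → 2
2pm end B → 1
2:30pm end C → 0
6:50pm start E → 1
8:40pm end E → 0
Peak is 3, at 11:50am (B, C, D).

3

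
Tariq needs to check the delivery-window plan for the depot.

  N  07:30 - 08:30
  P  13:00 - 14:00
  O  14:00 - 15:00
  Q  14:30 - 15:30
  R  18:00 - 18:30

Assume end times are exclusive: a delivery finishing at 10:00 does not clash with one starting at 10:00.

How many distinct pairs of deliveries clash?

1

Sorted by start: N, P, O, Q, R.
P starts after N ends, so N has no further overlaps.
O starts exactly when P ends (back-to-back, no overlap), so P has no further overlaps.
Q starts before O ends → O and Q overlap.
R starts after O ends.
R starts after Q ends.
Overlapping pairs: O & Q — 1 in total.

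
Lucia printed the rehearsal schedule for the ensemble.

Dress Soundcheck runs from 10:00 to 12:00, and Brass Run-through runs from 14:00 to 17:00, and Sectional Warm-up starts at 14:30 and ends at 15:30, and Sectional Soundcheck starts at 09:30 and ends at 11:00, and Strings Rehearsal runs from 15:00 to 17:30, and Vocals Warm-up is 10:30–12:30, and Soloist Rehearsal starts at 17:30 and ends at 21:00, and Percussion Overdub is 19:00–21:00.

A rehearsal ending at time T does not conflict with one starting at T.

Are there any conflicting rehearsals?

Yes

Sorted by start: Sectional Soundcheck, Dress Soundcheck, Vocals Warm-up, Brass Run-through, Sectional Warm-up, Strings Rehearsal, Soloist Rehearsal, Percussion Overdub.
Dress Soundcheck starts before Sectional Soundcheck ends → Sectional Soundcheck and Dress Soundcheck overlap.
That's a conflict, so the schedule is not conflict-free.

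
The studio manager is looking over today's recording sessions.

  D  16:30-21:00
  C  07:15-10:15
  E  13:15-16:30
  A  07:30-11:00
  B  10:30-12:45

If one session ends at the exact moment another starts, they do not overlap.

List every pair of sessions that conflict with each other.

A & B, A & C

Sorted by start: C, A, B, E, D.
A starts before C ends → C and A overlap.
B starts after C ends, so C has no further overlaps.
B starts before A ends → A and B overlap.
E starts after A ends, so A has no further overlaps.
E starts after B ends, so B has no further overlaps.
D starts exactly when E ends (back-to-back, no overlap).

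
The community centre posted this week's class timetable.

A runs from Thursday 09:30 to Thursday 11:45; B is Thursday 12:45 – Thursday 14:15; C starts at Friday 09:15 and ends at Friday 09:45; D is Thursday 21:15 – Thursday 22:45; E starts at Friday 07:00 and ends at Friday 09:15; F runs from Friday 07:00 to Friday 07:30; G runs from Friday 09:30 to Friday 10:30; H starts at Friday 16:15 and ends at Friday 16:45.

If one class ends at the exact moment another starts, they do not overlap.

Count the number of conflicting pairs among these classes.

2

Sorted by start: A, B, D, E, F, C, G, H.
B starts after A ends, so A has no further overlaps.
D starts after B ends, so B has no further overlaps.
E starts after D ends, so D has no further overlaps.
F starts before E ends → E and F overlap.
C starts exactly when E ends (back-to-back, no overlap), so E has no further overlaps.
C starts after F ends, so F has no further overlaps.
G starts before C ends → C and G overlap.
H starts after C ends.
H starts after G ends.
Overlapping pairs: C & G, E & F — 2 in total.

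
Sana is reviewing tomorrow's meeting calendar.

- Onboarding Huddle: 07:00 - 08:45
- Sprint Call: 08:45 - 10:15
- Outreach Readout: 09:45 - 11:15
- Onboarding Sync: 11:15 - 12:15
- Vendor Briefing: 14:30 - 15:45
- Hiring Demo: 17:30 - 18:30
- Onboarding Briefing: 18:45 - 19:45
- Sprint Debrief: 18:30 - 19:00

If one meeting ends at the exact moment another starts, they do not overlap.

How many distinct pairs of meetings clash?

2

Sorted by start: Onboarding Huddle, Sprint Call, Outreach Readout, Onboarding Sync, Vendor Briefing, Hiring Demo, Sprint Debrief, Onboarding Briefing.
Sprint Call starts exactly when Onboarding Huddle ends (back-to-back, no overlap), so Onboarding Huddle has no further overlaps.
Outreach Readout starts before Sprint Call ends → Sprint Call and Outreach Readout overlap.
Onboarding Sync starts after Sprint Call ends, so Sprint Call has no further overlaps.
Onboarding Sync starts exactly when Outreach Readout ends (back-to-back, no overlap), so Outreach Readout has no further overlaps.
Vendor Briefing starts after Onboarding Sync ends, so Onboarding Sync has no further overlaps.
Hiring Demo starts after Vendor Briefing ends, so Vendor Briefing has no further overlaps.
Sprint Debrief starts exactly when Hiring Demo ends (back-to-back, no overlap), so Hiring Demo has no further overlaps.
Onboarding Briefing starts before Sprint Debrief ends → Sprint Debrief and Onboarding Briefing overlap.
Overlapping pairs: Onboarding Briefing & Sprint Debrief, Outreach Readout & Sprint Call — 2 in total.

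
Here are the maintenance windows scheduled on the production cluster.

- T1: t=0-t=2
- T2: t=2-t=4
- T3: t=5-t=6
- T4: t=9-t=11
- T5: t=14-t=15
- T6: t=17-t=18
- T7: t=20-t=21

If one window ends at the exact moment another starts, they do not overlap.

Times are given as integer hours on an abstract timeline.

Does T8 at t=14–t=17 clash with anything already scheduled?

Yes — it overlaps T5

T1: ends t=2 at or before T8 starts t=14 → clear.
T2: ends t=4 at or before T8 starts t=14 → clear.
T3: ends t=6 at or before T8 starts t=14 → clear.
T4: ends t=11 at or before T8 starts t=14 → clear.
T5: starts t=14 before T8 ends t=17, and ends t=15 after T8 starts t=14 → overlap.
T6: starts t=17 at or after T8 ends t=17 → clear.
T7: starts t=20 at or after T8 ends t=17 → clear.
T8 overlaps T5.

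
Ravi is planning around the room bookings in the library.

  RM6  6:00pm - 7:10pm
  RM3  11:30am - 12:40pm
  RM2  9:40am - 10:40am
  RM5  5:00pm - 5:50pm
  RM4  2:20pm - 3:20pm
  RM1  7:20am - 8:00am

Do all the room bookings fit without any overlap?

Yes

Two intervals overlap when each starts before the other ends.
Sorted by start: RM1, RM2, RM3, RM4, RM5, RM6.
RM2 starts after RM1 ends; RM1 is clear from here.
RM3 starts after RM2 ends; RM2 is clear from here.
RM4 starts after RM3 ends; RM3 is clear from here.
RM5 starts after RM4 ends; RM4 is clear from here.
RM6 starts after RM5 ends.
Every pair is clear; the schedule has no overlaps.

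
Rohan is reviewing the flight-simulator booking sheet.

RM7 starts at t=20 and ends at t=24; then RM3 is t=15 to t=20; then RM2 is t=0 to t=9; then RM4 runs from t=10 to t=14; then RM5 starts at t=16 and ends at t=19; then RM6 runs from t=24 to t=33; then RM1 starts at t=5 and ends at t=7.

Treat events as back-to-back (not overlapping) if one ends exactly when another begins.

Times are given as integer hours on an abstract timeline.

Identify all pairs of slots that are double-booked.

RM1 & RM2, RM3 & RM5

Sorted by start: RM2, RM1, RM4, RM3, RM5, RM7, RM6.
RM1 starts before RM2 ends → RM2 and RM1 overlap.
RM4 starts after RM2 ends — done with RM2.
RM4 starts after RM1 ends — done with RM1.
RM3 starts after RM4 ends — done with RM4.
RM5 starts before RM3 ends → RM3 and RM5 overlap.
RM7 starts exactly when RM3 ends (back-to-back, no overlap) — done with RM3.
RM7 starts after RM5 ends — done with RM5.
RM6 starts exactly when RM7 ends (back-to-back, no overlap).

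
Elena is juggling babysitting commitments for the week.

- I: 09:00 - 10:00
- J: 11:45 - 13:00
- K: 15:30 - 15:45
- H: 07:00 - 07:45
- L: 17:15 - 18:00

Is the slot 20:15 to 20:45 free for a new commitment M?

H: ends 07:45 at or before M starts 20:15 → clear.
I: ends 10:00 at or before M starts 20:15 → clear.
J: ends 13:00 at or before M starts 20:15 → clear.
K: ends 15:45 at or before M starts 20:15 → clear.
L: ends 18:00 at or before M starts 20:15 → clear.

Yes — the slot is free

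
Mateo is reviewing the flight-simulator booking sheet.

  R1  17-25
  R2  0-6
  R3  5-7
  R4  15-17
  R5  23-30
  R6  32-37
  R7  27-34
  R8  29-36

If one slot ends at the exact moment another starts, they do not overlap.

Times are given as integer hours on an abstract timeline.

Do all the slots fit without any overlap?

Sorted by start: R2, R3, R4, R1, R5, R7, R8, R6.
R3 starts before R2 ends → R2 and R3 overlap.
That's a conflict, so the schedule is not conflict-free.

No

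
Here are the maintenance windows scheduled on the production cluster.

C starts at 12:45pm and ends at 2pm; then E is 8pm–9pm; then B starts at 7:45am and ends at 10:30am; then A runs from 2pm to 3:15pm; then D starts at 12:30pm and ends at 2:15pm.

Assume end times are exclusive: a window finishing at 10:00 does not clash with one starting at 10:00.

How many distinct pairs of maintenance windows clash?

Sorted by start: B, D, C, A, E.
D starts after B ends; B is clear from here.
C starts before D ends → D and C overlap.
A starts before D ends → D and A overlap.
E starts after D ends.
A starts exactly when C ends (back-to-back, no overlap); C is clear from here.
E starts after A ends.
Overlapping pairs: A & D, C & D — 2 in total.

2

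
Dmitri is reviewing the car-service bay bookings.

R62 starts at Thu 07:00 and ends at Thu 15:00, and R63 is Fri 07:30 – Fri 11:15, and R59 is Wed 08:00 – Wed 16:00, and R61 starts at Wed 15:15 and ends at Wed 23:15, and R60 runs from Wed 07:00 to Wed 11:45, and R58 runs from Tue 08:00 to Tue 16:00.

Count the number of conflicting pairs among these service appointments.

Sorted by start: R58, R60, R59, R61, R62, R63.
R60 starts after R58 ends, so R58 has no further overlaps.
R59 starts before R60 ends → R60 and R59 overlap.
R61 starts after R60 ends, so R60 has no further overlaps.
R61 starts before R59 ends → R59 and R61 overlap.
R62 starts after R59 ends, so R59 has no further overlaps.
R62 starts after R61 ends, so R61 has no further overlaps.
R63 starts after R62 ends.
Overlapping pairs: R59 & R60, R59 & R61 — 2 in total.

2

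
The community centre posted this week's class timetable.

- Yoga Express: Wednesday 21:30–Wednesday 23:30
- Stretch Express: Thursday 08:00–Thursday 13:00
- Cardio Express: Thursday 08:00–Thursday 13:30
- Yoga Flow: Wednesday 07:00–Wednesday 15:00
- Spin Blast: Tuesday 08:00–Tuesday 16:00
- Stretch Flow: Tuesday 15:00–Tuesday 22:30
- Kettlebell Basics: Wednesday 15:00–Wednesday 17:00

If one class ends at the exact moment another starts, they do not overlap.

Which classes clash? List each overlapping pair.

Sorted by start: Spin Blast, Stretch Flow, Yoga Flow, Kettlebell Basics, Yoga Express, Stretch Express, Cardio Express.
Stretch Flow starts before Spin Blast ends → Spin Blast and Stretch Flow overlap.
Yoga Flow starts after Spin Blast ends — done with Spin Blast.
Yoga Flow starts after Stretch Flow ends — done with Stretch Flow.
Kettlebell Basics starts exactly when Yoga Flow ends (back-to-back, no overlap) — done with Yoga Flow.
Yoga Express starts after Kettlebell Basics ends — done with Kettlebell Basics.
Stretch Express starts after Yoga Express ends — done with Yoga Express.
Cardio Express starts before Stretch Express ends → Stretch Express and Cardio Express overlap.

Cardio Express & Stretch Express, Spin Blast & Stretch Flow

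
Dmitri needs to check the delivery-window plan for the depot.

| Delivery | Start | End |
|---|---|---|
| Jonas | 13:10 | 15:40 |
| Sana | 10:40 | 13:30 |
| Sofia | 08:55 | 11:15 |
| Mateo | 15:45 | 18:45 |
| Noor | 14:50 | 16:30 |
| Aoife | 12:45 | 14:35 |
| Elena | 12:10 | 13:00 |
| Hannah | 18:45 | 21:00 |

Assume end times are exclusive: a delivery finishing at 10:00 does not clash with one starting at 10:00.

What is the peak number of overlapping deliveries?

Walk through starts and ends in time order (an end at T is processed before a start at T):
08:55 start Sofia → 1
10:40 start Sana → 2
11:15 end Sofia → 1
12:10 start Elena → 2
12:45 start Aoife → 3
13:00 end Elena → 2
13:10 start Jonas → 3
13:30 end Sana → 2
14:35 end Aoife → 1
14:50 start Noor → 2
15:40 end Jonas → 1
15:45 start Mateo → 2
16:30 end Noor → 1
18:45 end Mateo → 0
18:45 start Hannah → 1
21:00 end Hannah → 0
Peak is 3, at 12:45 (Aoife, Elena, Sana).

3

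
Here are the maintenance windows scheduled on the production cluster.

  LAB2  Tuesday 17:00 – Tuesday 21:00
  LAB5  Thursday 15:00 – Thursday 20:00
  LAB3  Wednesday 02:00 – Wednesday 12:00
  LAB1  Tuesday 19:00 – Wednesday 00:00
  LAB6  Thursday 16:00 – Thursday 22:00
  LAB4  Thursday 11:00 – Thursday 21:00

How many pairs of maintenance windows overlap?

Two intervals overlap when each starts before the other ends.
Sorted by start: LAB2, LAB1, LAB3, LAB4, LAB5, LAB6.
LAB1 starts before LAB2 ends → LAB2 and LAB1 overlap.
LAB3 starts after LAB2 ends — done with LAB2.
LAB3 starts after LAB1 ends — done with LAB1.
LAB4 starts after LAB3 ends — done with LAB3.
LAB5 starts before LAB4 ends → LAB4 and LAB5 overlap.
LAB6 starts before LAB4 ends → LAB4 and LAB6 overlap.
LAB6 starts before LAB5 ends → LAB5 and LAB6 overlap.
Overlapping pairs: LAB1 & LAB2, LAB4 & LAB5, LAB4 & LAB6, LAB5 & LAB6 — 4 in total.

4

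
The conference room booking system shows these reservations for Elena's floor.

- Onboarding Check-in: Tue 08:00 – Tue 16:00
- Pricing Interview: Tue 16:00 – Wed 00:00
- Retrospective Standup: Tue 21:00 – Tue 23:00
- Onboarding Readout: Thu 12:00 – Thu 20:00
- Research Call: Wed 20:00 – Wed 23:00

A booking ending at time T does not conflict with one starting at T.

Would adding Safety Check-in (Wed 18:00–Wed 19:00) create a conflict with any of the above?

No — it doesn't clash with anything

Onboarding Check-in: ends Tue 16:00 at or before Safety Check-in starts Wed 18:00 → clear.
Pricing Interview: ends Wed 00:00 at or before Safety Check-in starts Wed 18:00 → clear.
Retrospective Standup: ends Tue 23:00 at or before Safety Check-in starts Wed 18:00 → clear.
Research Call: starts Wed 20:00 at or after Safety Check-in ends Wed 19:00 → clear.
Onboarding Readout: starts Thu 12:00 at or after Safety Check-in ends Wed 19:00 → clear.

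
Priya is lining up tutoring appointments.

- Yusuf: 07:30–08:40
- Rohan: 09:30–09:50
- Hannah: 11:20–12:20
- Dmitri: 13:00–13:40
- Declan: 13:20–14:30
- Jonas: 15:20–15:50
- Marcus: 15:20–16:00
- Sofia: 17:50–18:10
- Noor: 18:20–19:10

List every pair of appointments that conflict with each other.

Declan & Dmitri, Jonas & Marcus

Sorted by start: Yusuf, Rohan, Hannah, Dmitri, Declan, Jonas, Marcus, Sofia, Noor.
Rohan starts after Yusuf ends, so nothing later overlaps Yusuf either.
Hannah starts after Rohan ends, so nothing later overlaps Rohan either.
Dmitri starts after Hannah ends, so nothing later overlaps Hannah either.
Declan starts before Dmitri ends → Dmitri and Declan overlap.
Jonas starts after Dmitri ends, so nothing later overlaps Dmitri either.
Jonas starts after Declan ends, so nothing later overlaps Declan either.
Marcus starts before Jonas ends → Jonas and Marcus overlap.
Sofia starts after Jonas ends, so nothing later overlaps Jonas either.
Sofia starts after Marcus ends, so nothing later overlaps Marcus either.
Noor starts after Sofia ends.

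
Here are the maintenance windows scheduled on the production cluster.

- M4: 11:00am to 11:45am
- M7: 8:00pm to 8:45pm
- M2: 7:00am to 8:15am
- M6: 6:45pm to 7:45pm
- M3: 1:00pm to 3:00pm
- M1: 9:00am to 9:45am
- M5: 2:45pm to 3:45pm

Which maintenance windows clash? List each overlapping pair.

Sorted by start: M2, M1, M4, M3, M5, M6, M7.
M1 starts after M2 ends, so nothing later overlaps M2 either.
M4 starts after M1 ends, so nothing later overlaps M1 either.
M3 starts after M4 ends, so nothing later overlaps M4 either.
M5 starts before M3 ends → M3 and M5 overlap.
M6 starts after M3 ends, so nothing later overlaps M3 either.
M6 starts after M5 ends, so nothing later overlaps M5 either.
M7 starts after M6 ends.

M3 & M5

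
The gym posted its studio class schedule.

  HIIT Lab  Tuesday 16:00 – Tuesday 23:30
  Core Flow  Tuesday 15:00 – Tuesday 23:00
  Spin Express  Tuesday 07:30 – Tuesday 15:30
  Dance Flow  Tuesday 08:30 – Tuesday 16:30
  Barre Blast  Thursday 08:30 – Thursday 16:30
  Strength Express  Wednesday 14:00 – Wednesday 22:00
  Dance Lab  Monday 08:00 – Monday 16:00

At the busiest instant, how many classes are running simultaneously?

3

Sort all start/end points and keep a running count:
Monday 08:00 start Dance Lab → 1
Monday 16:00 end Dance Lab → 0
Tuesday 07:30 start Spin Express → 1
Tuesday 08:30 start Dance Flow → 2
Tuesday 15:00 start Core Flow → 3
Tuesday 15:30 end Spin Express → 2
Tuesday 16:00 start HIIT Lab → 3
Tuesday 16:30 end Dance Flow → 2
Tuesday 23:00 end Core Flow → 1
Tuesday 23:30 end HIIT Lab → 0
Wednesday 14:00 start Strength Express → 1
Wednesday 22:00 end Strength Express → 0
Thursday 08:30 start Barre Blast → 1
Thursday 16:30 end Barre Blast → 0
Peak is 3, at Tuesday 15:00 (Core Flow, Dance Flow, Spin Express).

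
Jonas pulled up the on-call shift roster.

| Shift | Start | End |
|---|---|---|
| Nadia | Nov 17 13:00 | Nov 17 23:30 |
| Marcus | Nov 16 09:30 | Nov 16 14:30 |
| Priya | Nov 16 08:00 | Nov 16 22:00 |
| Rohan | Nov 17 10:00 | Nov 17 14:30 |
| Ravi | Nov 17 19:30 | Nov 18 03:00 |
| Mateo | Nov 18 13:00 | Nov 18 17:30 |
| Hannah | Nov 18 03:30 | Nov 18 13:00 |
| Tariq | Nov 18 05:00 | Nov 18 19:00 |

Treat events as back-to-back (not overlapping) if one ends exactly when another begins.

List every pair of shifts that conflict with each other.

Hannah & Tariq, Marcus & Priya, Mateo & Tariq, Nadia & Ravi, Nadia & Rohan

Sorted by start: Priya, Marcus, Rohan, Nadia, Ravi, Hannah, Tariq, Mateo.
Marcus starts before Priya ends → Priya and Marcus overlap.
Rohan starts after Priya ends; Priya is clear from here.
Rohan starts after Marcus ends; Marcus is clear from here.
Nadia starts before Rohan ends → Rohan and Nadia overlap.
Ravi starts after Rohan ends; Rohan is clear from here.
Ravi starts before Nadia ends → Nadia and Ravi overlap.
Hannah starts after Nadia ends; Nadia is clear from here.
Hannah starts after Ravi ends; Ravi is clear from here.
Tariq starts before Hannah ends → Hannah and Tariq overlap.
Mateo starts exactly when Hannah ends (back-to-back, no overlap).
Mateo starts before Tariq ends → Tariq and Mateo overlap.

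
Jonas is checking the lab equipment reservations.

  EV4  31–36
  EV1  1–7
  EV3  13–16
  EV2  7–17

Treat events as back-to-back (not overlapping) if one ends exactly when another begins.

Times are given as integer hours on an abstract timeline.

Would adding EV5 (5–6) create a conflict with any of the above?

Yes — it overlaps EV1

EV1: starts 1 before EV5 ends 6, and ends 7 after EV5 starts 5 → overlap.
EV2: starts 7 at or after EV5 ends 6 → clear.
EV3: starts 13 at or after EV5 ends 6 → clear.
EV4: starts 31 at or after EV5 ends 6 → clear.
EV5 overlaps EV1.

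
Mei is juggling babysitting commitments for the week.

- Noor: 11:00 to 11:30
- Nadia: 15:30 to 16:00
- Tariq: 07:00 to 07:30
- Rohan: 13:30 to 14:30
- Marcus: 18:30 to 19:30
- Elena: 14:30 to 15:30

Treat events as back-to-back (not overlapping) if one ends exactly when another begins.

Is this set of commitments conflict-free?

Sorted by start: Tariq, Noor, Rohan, Elena, Nadia, Marcus.
Noor starts after Tariq ends — done with Tariq.
Rohan starts after Noor ends — done with Noor.
Elena starts exactly when Rohan ends (back-to-back, no overlap) — done with Rohan.
Nadia starts exactly when Elena ends (back-to-back, no overlap) — done with Elena.
Marcus starts after Nadia ends.
Every pair is clear; the schedule has no overlaps.

Yes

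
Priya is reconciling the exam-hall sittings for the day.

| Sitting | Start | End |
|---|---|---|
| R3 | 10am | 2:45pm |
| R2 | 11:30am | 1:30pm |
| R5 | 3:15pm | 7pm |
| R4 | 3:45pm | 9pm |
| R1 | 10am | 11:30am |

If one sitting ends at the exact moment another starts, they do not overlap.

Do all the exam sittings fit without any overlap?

No

Sorted by start: R1, R3, R2, R5, R4.
R3 starts before R1 ends → R1 and R3 overlap.
That's a conflict, so the schedule is not conflict-free.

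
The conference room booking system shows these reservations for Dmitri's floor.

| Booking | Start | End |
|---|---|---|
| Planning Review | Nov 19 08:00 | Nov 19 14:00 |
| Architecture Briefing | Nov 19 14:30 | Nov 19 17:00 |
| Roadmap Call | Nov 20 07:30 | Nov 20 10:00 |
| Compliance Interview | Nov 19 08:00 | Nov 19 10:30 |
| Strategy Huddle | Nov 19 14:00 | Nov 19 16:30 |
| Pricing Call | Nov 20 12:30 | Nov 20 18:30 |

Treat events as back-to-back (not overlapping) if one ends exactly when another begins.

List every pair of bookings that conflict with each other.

Sorted by start: Compliance Interview, Planning Review, Strategy Huddle, Architecture Briefing, Roadmap Call, Pricing Call.
Planning Review starts before Compliance Interview ends → Compliance Interview and Planning Review overlap.
Strategy Huddle starts after Compliance Interview ends; Compliance Interview is clear from here.
Strategy Huddle starts exactly when Planning Review ends (back-to-back, no overlap); Planning Review is clear from here.
Architecture Briefing starts before Strategy Huddle ends → Strategy Huddle and Architecture Briefing overlap.
Roadmap Call starts after Strategy Huddle ends; Strategy Huddle is clear from here.
Roadmap Call starts after Architecture Briefing ends; Architecture Briefing is clear from here.
Pricing Call starts after Roadmap Call ends.

Architecture Briefing & Strategy Huddle, Compliance Interview & Planning Review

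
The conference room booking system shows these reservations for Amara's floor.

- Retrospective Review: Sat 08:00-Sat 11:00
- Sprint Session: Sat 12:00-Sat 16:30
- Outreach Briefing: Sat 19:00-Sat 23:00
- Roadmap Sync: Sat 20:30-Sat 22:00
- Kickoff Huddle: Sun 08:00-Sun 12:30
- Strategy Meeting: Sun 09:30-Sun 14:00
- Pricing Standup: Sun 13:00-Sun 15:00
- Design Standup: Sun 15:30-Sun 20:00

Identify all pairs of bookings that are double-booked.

Kickoff Huddle & Strategy Meeting, Outreach Briefing & Roadmap Sync, Pricing Standup & Strategy Meeting

Sorted by start: Retrospective Review, Sprint Session, Outreach Briefing, Roadmap Sync, Kickoff Huddle, Strategy Meeting, Pricing Standup, Design Standup.
Sprint Session starts after Retrospective Review ends, so nothing later overlaps Retrospective Review either.
Outreach Briefing starts after Sprint Session ends, so nothing later overlaps Sprint Session either.
Roadmap Sync starts before Outreach Briefing ends → Outreach Briefing and Roadmap Sync overlap.
Kickoff Huddle starts after Outreach Briefing ends, so nothing later overlaps Outreach Briefing either.
Kickoff Huddle starts after Roadmap Sync ends, so nothing later overlaps Roadmap Sync either.
Strategy Meeting starts before Kickoff Huddle ends → Kickoff Huddle and Strategy Meeting overlap.
Pricing Standup starts after Kickoff Huddle ends, so nothing later overlaps Kickoff Huddle either.
Pricing Standup starts before Strategy Meeting ends → Strategy Meeting and Pricing Standup overlap.
Design Standup starts after Strategy Meeting ends.
Design Standup starts after Pricing Standup ends.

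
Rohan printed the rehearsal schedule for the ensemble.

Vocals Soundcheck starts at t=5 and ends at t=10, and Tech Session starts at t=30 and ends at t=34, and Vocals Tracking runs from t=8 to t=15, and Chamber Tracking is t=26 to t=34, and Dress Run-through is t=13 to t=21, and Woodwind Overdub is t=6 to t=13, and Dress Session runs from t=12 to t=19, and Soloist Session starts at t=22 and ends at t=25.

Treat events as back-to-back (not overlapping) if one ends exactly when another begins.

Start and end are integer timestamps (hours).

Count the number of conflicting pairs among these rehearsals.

Check each pair: they overlap iff neither finishes before the other starts.
Sorted by start: Vocals Soundcheck, Woodwind Overdub, Vocals Tracking, Dress Session, Dress Run-through, Soloist Session, Chamber Tracking, Tech Session.
Woodwind Overdub starts before Vocals Soundcheck ends → Vocals Soundcheck and Woodwind Overdub overlap.
Vocals Tracking starts before Vocals Soundcheck ends → Vocals Soundcheck and Vocals Tracking overlap.
Dress Session starts after Vocals Soundcheck ends; Vocals Soundcheck is clear from here.
Vocals Tracking starts before Woodwind Overdub ends → Woodwind Overdub and Vocals Tracking overlap.
Dress Session starts before Woodwind Overdub ends → Woodwind Overdub and Dress Session overlap.
Dress Run-through starts exactly when Woodwind Overdub ends (back-to-back, no overlap); Woodwind Overdub is clear from here.
Dress Session starts before Vocals Tracking ends → Vocals Tracking and Dress Session overlap.
Dress Run-through starts before Vocals Tracking ends → Vocals Tracking and Dress Run-through overlap.
Soloist Session starts after Vocals Tracking ends; Vocals Tracking is clear from here.
Dress Run-through starts before Dress Session ends → Dress Session and Dress Run-through overlap.
Soloist Session starts after Dress Session ends; Dress Session is clear from here.
Soloist Session starts after Dress Run-through ends; Dress Run-through is clear from here.
Chamber Tracking starts after Soloist Session ends; Soloist Session is clear from here.
Tech Session starts before Chamber Tracking ends → Chamber Tracking and Tech Session overlap.
Overlapping pairs: Chamber Tracking & Tech Session, Dress Run-through & Dress Session, Dress Run-through & Vocals Tracking, Dress Session & Vocals Tracking, Dress Session & Woodwind Overdub, Vocals Soundcheck & Vocals Tracking, Vocals Soundcheck & Woodwind Overdub, Vocals Tracking & Woodwind Overdub — 8 in total.

8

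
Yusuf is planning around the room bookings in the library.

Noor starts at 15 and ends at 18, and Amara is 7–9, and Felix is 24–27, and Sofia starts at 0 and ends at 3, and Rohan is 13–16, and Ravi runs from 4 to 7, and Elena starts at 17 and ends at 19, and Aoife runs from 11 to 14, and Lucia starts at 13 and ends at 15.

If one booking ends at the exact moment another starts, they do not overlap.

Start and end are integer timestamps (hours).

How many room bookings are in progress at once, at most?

3

Sweep the timeline, counting +1 at each start and −1 at each end (ends before starts at a tie):
0 start Sofia → 1
3 end Sofia → 0
4 start Ravi → 1
7 end Ravi → 0
7 start Amara → 1
9 end Amara → 0
11 start Aoife → 1
13 start Lucia → 2
13 start Rohan → 3
14 end Aoife → 2
15 end Lucia → 1
15 start Noor → 2
16 end Rohan → 1
17 start Elena → 2
18 end Noor → 1
19 end Elena → 0
24 start Felix → 1
27 end Felix → 0
Peak is 3, at 13 (Aoife, Lucia, Rohan).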